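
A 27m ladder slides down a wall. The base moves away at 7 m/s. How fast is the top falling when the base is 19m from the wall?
133√23/92 ≈ 6.933 m/s

x² + y² = 27²
2x·dx/dt + 2y·dy/dt = 0
dy/dt = -x/y · dx/dt = -19/(4√23) · 7 = -133√23/92 m/s
The top is descending at 133√23/92 ≈ 6.933 m/s.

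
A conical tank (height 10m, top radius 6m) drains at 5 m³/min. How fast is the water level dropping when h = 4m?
125/(144π) ≈ 0.2763 m/min

r/h = 6/10, so r = (3/5)h
V = (1/3)πr²h = (1/3)π((3/5)h)²h = (3/25)πh³
dV/dh = (9/25)πh²
dh/dt = (dV/dt)/(dV/dh) = -5/((9/25)π·4²) = -125/(144π) m/min
The level is dropping at 125/(144π) ≈ 0.2763 m/min.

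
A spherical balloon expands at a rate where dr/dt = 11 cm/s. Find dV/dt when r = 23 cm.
23276π cm³/s

V = (4/3)πr³
dV/dt = dV/dr · dr/dt = 4πr² · 11
At r = 23: dV/dt = 23276π cm³/s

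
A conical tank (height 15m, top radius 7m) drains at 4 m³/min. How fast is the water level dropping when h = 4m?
225/(196π) ≈ 0.3654 m/min

r/h = 7/15, so r = (7/15)h
V = (1/3)πr²h = (1/3)π((7/15)h)²h = (49/675)πh³
dV/dh = (49/225)πh²
dh/dt = (dV/dt)/(dV/dh) = -4/((49/225)π·4²) = -225/(196π) m/min
The level is dropping at 225/(196π) ≈ 0.3654 m/min.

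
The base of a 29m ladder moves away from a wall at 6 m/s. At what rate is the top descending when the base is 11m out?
11√5/10 ≈ 2.46 m/s

x² + y² = 29²
2x·dx/dt + 2y·dy/dt = 0
dy/dt = -x/y · dx/dt = -11/(12√5) · 6 = -11√5/10 m/s
The top is descending at 11√5/10 ≈ 2.46 m/s.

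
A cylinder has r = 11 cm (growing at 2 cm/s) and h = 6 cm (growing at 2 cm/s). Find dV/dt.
506π cm³/s

V = πr²h
dV/dt = 2πrh·dr/dt + πr²·dh/dt
= 2π(11)(6)(2) + π(11)²(2)
= 506π cm³/s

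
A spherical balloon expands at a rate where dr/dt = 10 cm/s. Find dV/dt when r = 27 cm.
29160π cm³/s

V = (4/3)πr³
dV/dt = dV/dr · dr/dt = 4πr² · 10
At r = 27: dV/dt = 29160π cm³/s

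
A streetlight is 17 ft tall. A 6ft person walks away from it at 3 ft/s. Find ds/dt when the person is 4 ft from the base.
18/11 ft/s

By similar triangles: 17/(x+s) = 6/s
Solving: s = 6x/11
ds/dt = 6/11 · dx/dt = 6/11 · 3 = 18/11 ft/s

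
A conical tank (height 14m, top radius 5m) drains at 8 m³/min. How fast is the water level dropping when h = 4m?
98/(25π) ≈ 1.248 m/min

r/h = 5/14, so r = (5/14)h
V = (1/3)πr²h = (1/3)π((5/14)h)²h = (25/588)πh³
dV/dh = (25/196)πh²
dh/dt = (dV/dt)/(dV/dh) = -8/((25/196)π·4²) = -98/(25π) m/min
The level is dropping at 98/(25π) ≈ 1.248 m/min.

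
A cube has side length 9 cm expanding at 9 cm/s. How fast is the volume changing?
2187 cm³/s

V = s³
dV/dt = 3s² · ds/dt = 3·9²·9 = 2187 cm³/s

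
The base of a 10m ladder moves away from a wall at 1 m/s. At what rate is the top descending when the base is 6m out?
3/4 = 0.75 m/s

x² + y² = 10²
2x·dx/dt + 2y·dy/dt = 0
dy/dt = -x/y · dx/dt = -6/8 · 1 = -3/4 m/s
The top is descending at 3/4 = 0.75 m/s.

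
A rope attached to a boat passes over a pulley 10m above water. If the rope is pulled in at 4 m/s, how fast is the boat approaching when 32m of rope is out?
64√231/231 ≈ 4.211 m/s

rope² = x² + 10²
x = √(32² - 10²) = 2√231
dx/dt = (rope/x) · d(rope)/dt = (32/(2√231)) · (-4) = -64√231/231 m/s
The boat approaches at 64√231/231 ≈ 4.211 m/s.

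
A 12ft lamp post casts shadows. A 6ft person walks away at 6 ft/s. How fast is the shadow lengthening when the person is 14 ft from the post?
6 ft/s

By similar triangles: 12/(x+s) = 6/s
Solving: s = 6x/6
ds/dt = 6/6 · dx/dt = 1 · 6 = 6 ft/s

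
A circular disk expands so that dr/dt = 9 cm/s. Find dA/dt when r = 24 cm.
432π cm²/s

A = πr²
dA/dt = 2πr · dr/dt = 2π(24)(9) = 432π cm²/s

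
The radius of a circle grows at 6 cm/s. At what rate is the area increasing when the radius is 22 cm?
264π cm²/s

A = πr²
dA/dt = 2πr · dr/dt = 2π(22)(6) = 264π cm²/s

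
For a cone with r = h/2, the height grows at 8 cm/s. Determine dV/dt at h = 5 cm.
50π cm³/s

V = (1/3)π(h/2)²h = πh³/12
dV/dt = πh²/4 · 8
At h = 5: dV/dt = 50π cm³/s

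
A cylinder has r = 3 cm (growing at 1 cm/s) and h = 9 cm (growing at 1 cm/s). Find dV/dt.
63π cm³/s

V = πr²h
dV/dt = 2πrh·dr/dt + πr²·dh/dt
= 2π(3)(9)(1) + π(3)²(1)
= 63π cm³/s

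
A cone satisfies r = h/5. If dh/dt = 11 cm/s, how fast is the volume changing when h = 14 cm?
2156π/25 cm³/s

V = (1/3)π(h/5)²h = πh³/75
dV/dt = πh²/25 · 11
At h = 14: dV/dt = 2156π/25 cm³/s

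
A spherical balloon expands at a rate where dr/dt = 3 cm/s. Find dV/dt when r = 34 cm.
13872π cm³/s

V = (4/3)πr³
dV/dt = dV/dr · dr/dt = 4πr² · 3
At r = 34: dV/dt = 13872π cm³/s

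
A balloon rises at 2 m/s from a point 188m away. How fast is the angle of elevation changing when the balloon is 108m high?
0.007999 rad/s

tan(θ) = y/188
sec²(θ) · dθ/dt = (1/188) · dy/dt
dθ/dt = cos²(θ)/188 · 2 = 188/(188² + 108²) · 2
dθ/dt = 0.007999 rad/s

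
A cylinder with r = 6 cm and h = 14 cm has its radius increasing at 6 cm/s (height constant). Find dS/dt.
312π cm²/s

S = 2πrh + 2πr² (lateral + bases)
dS/dt = (2πh + 4πr)·dr/dt = (2π·14 + 4π·6)·6
= 312π cm²/s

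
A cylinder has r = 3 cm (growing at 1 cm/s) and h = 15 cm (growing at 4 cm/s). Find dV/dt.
126π cm³/s

V = πr²h
dV/dt = 2πrh·dr/dt + πr²·dh/dt
= 2π(3)(15)(1) + π(3)²(4)
= 126π cm³/s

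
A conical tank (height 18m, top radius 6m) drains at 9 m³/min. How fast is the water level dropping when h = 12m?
9/(16π) ≈ 0.179 m/min

r/h = 6/18, so r = (1/3)h
V = (1/3)πr²h = (1/3)π((1/3)h)²h = (1/27)πh³
dV/dh = (1/9)πh²
dh/dt = (dV/dt)/(dV/dh) = -9/((1/9)π·12²) = -9/(16π) m/min
The level is dropping at 9/(16π) ≈ 0.179 m/min.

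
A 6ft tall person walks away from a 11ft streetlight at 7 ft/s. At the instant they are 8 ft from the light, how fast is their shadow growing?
42/5 ft/s

By similar triangles: 11/(x+s) = 6/s
Solving: s = 6x/5
ds/dt = 6/5 · dx/dt = 6/5 · 7 = 42/5 ft/s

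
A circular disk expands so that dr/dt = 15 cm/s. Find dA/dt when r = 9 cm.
270π cm²/s

A = πr²
dA/dt = 2πr · dr/dt = 2π(9)(15) = 270π cm²/s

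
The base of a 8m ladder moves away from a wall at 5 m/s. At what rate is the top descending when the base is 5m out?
25√39/39 ≈ 4.003 m/s

x² + y² = 8²
2x·dx/dt + 2y·dy/dt = 0
dy/dt = -x/y · dx/dt = -5/√39 · 5 = -25√39/39 m/s
The top is descending at 25√39/39 ≈ 4.003 m/s.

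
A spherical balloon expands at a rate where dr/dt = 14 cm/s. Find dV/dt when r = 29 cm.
47096π cm³/s

V = (4/3)πr³
dV/dt = dV/dr · dr/dt = 4πr² · 14
At r = 29: dV/dt = 47096π cm³/s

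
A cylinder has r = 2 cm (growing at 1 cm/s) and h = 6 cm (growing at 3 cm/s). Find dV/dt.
36π cm³/s

V = πr²h
dV/dt = 2πrh·dr/dt + πr²·dh/dt
= 2π(2)(6)(1) + π(2)²(3)
= 36π cm³/s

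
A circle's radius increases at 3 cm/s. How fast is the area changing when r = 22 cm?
132π cm²/s

A = πr²
dA/dt = 2πr · dr/dt = 2π(22)(3) = 132π cm²/s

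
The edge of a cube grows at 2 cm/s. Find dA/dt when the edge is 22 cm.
528 cm²/s

A = 6s²
dA/dt = 12s · ds/dt = 12·22·2 = 528 cm²/s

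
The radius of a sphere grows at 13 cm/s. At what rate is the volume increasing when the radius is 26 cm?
35152π cm³/s

V = (4/3)πr³
dV/dt = dV/dr · dr/dt = 4πr² · 13
At r = 26: dV/dt = 35152π cm³/s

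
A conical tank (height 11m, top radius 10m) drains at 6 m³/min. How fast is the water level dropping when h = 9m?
121/(1350π) ≈ 0.02853 m/min

r/h = 10/11, so r = (10/11)h
V = (1/3)πr²h = (1/3)π((10/11)h)²h = (100/363)πh³
dV/dh = (100/121)πh²
dh/dt = (dV/dt)/(dV/dh) = -6/((100/121)π·9²) = -121/(1350π) m/min
The level is dropping at 121/(1350π) ≈ 0.02853 m/min.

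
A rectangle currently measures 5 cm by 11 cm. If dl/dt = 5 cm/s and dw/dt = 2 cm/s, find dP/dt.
14 cm/s

P = 2(l + w)
dP/dt = 2(dl/dt + dw/dt) = 2(5 + 2) = 14 cm/s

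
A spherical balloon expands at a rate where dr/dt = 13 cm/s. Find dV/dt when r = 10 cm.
5200π cm³/s

V = (4/3)πr³
dV/dt = dV/dr · dr/dt = 4πr² · 13
At r = 10: dV/dt = 5200π cm³/s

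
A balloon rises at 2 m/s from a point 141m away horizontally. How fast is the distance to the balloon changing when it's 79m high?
79√26122/13061 ≈ 0.9776 m/s

z² = 141² + y²
z = √(141² + 79²) = √26122
dz/dt = y/z · dy/dt = 79/√26122 · 2 = 79√26122/13061 ≈ 0.9776 m/s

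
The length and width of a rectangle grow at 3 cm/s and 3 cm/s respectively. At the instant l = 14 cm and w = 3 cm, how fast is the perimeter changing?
12 cm/s

P = 2(l + w)
dP/dt = 2(dl/dt + dw/dt) = 2(3 + 3) = 12 cm/s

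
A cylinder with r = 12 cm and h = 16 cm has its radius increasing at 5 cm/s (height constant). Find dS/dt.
400π cm²/s

S = 2πrh + 2πr² (lateral + bases)
dS/dt = (2πh + 4πr)·dr/dt = (2π·16 + 4π·12)·5
= 400π cm²/s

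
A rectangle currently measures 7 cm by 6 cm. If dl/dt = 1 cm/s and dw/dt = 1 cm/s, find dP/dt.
4 cm/s

P = 2(l + w)
dP/dt = 2(dl/dt + dw/dt) = 2(1 + 1) = 4 cm/s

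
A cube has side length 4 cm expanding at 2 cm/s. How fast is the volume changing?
96 cm³/s

V = s³
dV/dt = 3s² · ds/dt = 3·4²·2 = 96 cm³/s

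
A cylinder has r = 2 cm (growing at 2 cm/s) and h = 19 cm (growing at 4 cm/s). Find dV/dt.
168π cm³/s

V = πr²h
dV/dt = 2πrh·dr/dt + πr²·dh/dt
= 2π(2)(19)(2) + π(2)²(4)
= 168π cm³/s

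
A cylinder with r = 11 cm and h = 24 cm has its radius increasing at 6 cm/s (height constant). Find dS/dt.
552π cm²/s

S = 2πrh + 2πr² (lateral + bases)
dS/dt = (2πh + 4πr)·dr/dt = (2π·24 + 4π·11)·6
= 552π cm²/s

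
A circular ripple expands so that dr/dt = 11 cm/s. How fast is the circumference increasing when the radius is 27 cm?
22π cm/s

C = 2πr
dC/dt = 2π · dr/dt = 2π · 11 = 22π cm/s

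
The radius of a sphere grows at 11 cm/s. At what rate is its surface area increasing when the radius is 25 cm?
2200π cm²/s

S = 4πr²
dS/dt = dS/dr · dr/dt = 8πr · 11
At r = 25: dS/dt = 2200π cm²/s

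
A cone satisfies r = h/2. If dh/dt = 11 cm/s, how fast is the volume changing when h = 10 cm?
275π cm³/s

V = (1/3)π(h/2)²h = πh³/12
dV/dt = πh²/4 · 11
At h = 10: dV/dt = 275π cm³/s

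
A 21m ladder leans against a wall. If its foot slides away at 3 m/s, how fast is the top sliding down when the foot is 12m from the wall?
4√33/11 ≈ 2.089 m/s

x² + y² = 21²
2x·dx/dt + 2y·dy/dt = 0
dy/dt = -x/y · dx/dt = -12/(3√33) · 3 = -4√33/11 m/s
The top is descending at 4√33/11 ≈ 2.089 m/s.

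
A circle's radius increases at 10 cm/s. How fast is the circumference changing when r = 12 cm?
20π cm/s

C = 2πr
dC/dt = 2π · dr/dt = 2π · 10 = 20π cm/s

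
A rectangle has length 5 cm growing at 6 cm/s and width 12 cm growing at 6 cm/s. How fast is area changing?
102 cm²/s

A = lw
dA/dt = w·dl/dt + l·dw/dt = 12·6 + 5·6 = 102 cm²/s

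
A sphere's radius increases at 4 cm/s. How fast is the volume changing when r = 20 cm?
6400π cm³/s

V = (4/3)πr³
dV/dt = dV/dr · dr/dt = 4πr² · 4
At r = 20: dV/dt = 6400π cm³/s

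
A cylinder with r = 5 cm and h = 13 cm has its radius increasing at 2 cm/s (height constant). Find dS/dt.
92π cm²/s

S = 2πrh + 2πr² (lateral + bases)
dS/dt = (2πh + 4πr)·dr/dt = (2π·13 + 4π·5)·2
= 92π cm²/s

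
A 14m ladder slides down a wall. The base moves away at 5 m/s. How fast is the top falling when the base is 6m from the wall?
3√10/4 ≈ 2.372 m/s

x² + y² = 14²
2x·dx/dt + 2y·dy/dt = 0
dy/dt = -x/y · dx/dt = -6/(4√10) · 5 = -3√10/4 m/s
The top is descending at 3√10/4 ≈ 2.372 m/s.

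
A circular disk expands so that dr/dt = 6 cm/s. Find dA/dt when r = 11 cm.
132π cm²/s

A = πr²
dA/dt = 2πr · dr/dt = 2π(11)(6) = 132π cm²/s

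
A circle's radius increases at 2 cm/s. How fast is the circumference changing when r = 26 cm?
4π cm/s

C = 2πr
dC/dt = 2π · dr/dt = 2π · 2 = 4π cm/s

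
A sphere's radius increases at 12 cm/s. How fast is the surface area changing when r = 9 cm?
864π cm²/s

S = 4πr²
dS/dt = dS/dr · dr/dt = 8πr · 12
At r = 9: dS/dt = 864π cm²/s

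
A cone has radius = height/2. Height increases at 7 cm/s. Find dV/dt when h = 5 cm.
175π/4 cm³/s

V = (1/3)π(h/2)²h = πh³/12
dV/dt = πh²/4 · 7
At h = 5: dV/dt = 175π/4 cm³/s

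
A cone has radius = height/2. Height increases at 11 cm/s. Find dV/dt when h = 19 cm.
3971π/4 cm³/s

V = (1/3)π(h/2)²h = πh³/12
dV/dt = πh²/4 · 11
At h = 19: dV/dt = 3971π/4 cm³/s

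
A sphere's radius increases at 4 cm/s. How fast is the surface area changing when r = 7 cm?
224π cm²/s

S = 4πr²
dS/dt = dS/dr · dr/dt = 8πr · 4
At r = 7: dS/dt = 224π cm²/s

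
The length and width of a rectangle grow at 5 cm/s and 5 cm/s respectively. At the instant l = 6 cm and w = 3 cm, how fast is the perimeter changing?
20 cm/s

P = 2(l + w)
dP/dt = 2(dl/dt + dw/dt) = 2(5 + 5) = 20 cm/s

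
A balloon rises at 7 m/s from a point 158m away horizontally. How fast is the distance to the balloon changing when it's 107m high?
749√36413/36413 ≈ 3.925 m/s

z² = 158² + y²
z = √(158² + 107²) = √36413
dz/dt = y/z · dy/dt = 107/√36413 · 7 = 749√36413/36413 ≈ 3.925 m/s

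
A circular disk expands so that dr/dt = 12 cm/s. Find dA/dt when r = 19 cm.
456π cm²/s

A = πr²
dA/dt = 2πr · dr/dt = 2π(19)(12) = 456π cm²/s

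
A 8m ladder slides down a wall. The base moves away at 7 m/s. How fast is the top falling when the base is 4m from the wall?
7√3/3 ≈ 4.041 m/s

x² + y² = 8²
2x·dx/dt + 2y·dy/dt = 0
dy/dt = -x/y · dx/dt = -4/(4√3) · 7 = -7√3/3 m/s
The top is descending at 7√3/3 ≈ 4.041 m/s.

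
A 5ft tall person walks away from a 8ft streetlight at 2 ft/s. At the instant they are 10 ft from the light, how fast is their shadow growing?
10/3 ft/s

By similar triangles: 8/(x+s) = 5/s
Solving: s = 5x/3
ds/dt = 5/3 · dx/dt = 5/3 · 2 = 10/3 ft/s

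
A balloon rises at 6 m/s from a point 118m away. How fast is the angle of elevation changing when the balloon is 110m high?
0.027206 rad/s

tan(θ) = y/118
sec²(θ) · dθ/dt = (1/118) · dy/dt
dθ/dt = cos²(θ)/118 · 6 = 118/(118² + 110²) · 6
dθ/dt = 0.027206 rad/s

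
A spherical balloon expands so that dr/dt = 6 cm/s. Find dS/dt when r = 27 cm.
1296π cm²/s

S = 4πr²
dS/dt = dS/dr · dr/dt = 8πr · 6
At r = 27: dS/dt = 1296π cm²/s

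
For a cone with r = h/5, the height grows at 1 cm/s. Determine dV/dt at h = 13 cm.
169π/25 cm³/s

V = (1/3)π(h/5)²h = πh³/75
dV/dt = πh²/25 · 1
At h = 13: dV/dt = 169π/25 cm³/s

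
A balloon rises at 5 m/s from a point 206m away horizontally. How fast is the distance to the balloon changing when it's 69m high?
345√47197/47197 ≈ 1.588 m/s

z² = 206² + y²
z = √(206² + 69²) = √47197
dz/dt = y/z · dy/dt = 69/√47197 · 5 = 345√47197/47197 ≈ 1.588 m/s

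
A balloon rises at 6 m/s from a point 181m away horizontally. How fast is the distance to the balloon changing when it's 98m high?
588√42365/42365 ≈ 2.857 m/s

z² = 181² + y²
z = √(181² + 98²) = √42365
dz/dt = y/z · dy/dt = 98/√42365 · 6 = 588√42365/42365 ≈ 2.857 m/s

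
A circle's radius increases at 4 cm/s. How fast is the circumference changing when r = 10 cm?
8π cm/s

C = 2πr
dC/dt = 2π · dr/dt = 2π · 4 = 8π cm/s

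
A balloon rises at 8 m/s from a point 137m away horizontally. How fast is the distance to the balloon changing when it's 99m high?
396√28570/14285 ≈ 4.686 m/s

z² = 137² + y²
z = √(137² + 99²) = √28570
dz/dt = y/z · dy/dt = 99/√28570 · 8 = 396√28570/14285 ≈ 4.686 m/s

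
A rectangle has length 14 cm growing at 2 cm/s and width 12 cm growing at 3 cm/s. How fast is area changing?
66 cm²/s

A = lw
dA/dt = w·dl/dt + l·dw/dt = 12·2 + 14·3 = 66 cm²/s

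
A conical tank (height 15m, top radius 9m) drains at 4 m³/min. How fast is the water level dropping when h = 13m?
100/(1521π) ≈ 0.02093 m/min

r/h = 9/15, so r = (3/5)h
V = (1/3)πr²h = (1/3)π((3/5)h)²h = (3/25)πh³
dV/dh = (9/25)πh²
dh/dt = (dV/dt)/(dV/dh) = -4/((9/25)π·13²) = -100/(1521π) m/min
The level is dropping at 100/(1521π) ≈ 0.02093 m/min.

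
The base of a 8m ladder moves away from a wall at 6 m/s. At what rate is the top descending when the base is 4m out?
2√3 ≈ 3.464 m/s

x² + y² = 8²
2x·dx/dt + 2y·dy/dt = 0
dy/dt = -x/y · dx/dt = -4/(4√3) · 6 = -2√3 m/s
The top is descending at 2√3 ≈ 3.464 m/s.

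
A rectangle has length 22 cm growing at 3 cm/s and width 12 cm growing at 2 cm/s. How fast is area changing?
80 cm²/s

A = lw
dA/dt = w·dl/dt + l·dw/dt = 12·3 + 22·2 = 80 cm²/s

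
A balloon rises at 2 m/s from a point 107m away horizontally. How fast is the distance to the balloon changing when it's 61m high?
61√15170/7585 ≈ 0.9905 m/s

z² = 107² + y²
z = √(107² + 61²) = √15170
dz/dt = y/z · dy/dt = 61/√15170 · 2 = 61√15170/7585 ≈ 0.9905 m/s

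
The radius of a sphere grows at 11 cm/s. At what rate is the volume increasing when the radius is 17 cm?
12716π cm³/s

V = (4/3)πr³
dV/dt = dV/dr · dr/dt = 4πr² · 11
At r = 17: dV/dt = 12716π cm³/s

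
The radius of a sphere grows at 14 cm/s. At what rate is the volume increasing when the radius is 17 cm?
16184π cm³/s

V = (4/3)πr³
dV/dt = dV/dr · dr/dt = 4πr² · 14
At r = 17: dV/dt = 16184π cm³/s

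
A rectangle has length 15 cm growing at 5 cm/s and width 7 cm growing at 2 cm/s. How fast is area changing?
65 cm²/s

A = lw
dA/dt = w·dl/dt + l·dw/dt = 7·5 + 15·2 = 65 cm²/s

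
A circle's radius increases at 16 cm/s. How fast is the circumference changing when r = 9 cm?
32π cm/s

C = 2πr
dC/dt = 2π · dr/dt = 2π · 16 = 32π cm/s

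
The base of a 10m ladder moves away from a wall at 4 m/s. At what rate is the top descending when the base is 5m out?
4√3/3 ≈ 2.309 m/s

x² + y² = 10²
2x·dx/dt + 2y·dy/dt = 0
dy/dt = -x/y · dx/dt = -5/(5√3) · 4 = -4√3/3 m/s
The top is descending at 4√3/3 ≈ 2.309 m/s.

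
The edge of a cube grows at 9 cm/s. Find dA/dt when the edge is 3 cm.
324 cm²/s

A = 6s²
dA/dt = 12s · ds/dt = 12·3·9 = 324 cm²/s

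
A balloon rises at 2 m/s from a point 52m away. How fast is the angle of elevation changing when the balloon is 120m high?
0.00608 rad/s

tan(θ) = y/52
sec²(θ) · dθ/dt = (1/52) · dy/dt
dθ/dt = cos²(θ)/52 · 2 = 52/(52² + 120²) · 2
dθ/dt = 0.00608 rad/s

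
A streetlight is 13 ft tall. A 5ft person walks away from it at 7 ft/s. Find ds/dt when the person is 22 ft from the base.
35/8 ft/s

By similar triangles: 13/(x+s) = 5/s
Solving: s = 5x/8
ds/dt = 5/8 · dx/dt = 5/8 · 7 = 35/8 ft/s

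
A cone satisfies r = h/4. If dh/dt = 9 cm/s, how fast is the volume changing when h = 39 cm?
13689π/16 cm³/s

V = (1/3)π(h/4)²h = πh³/48
dV/dt = πh²/16 · 9
At h = 39: dV/dt = 13689π/16 cm³/s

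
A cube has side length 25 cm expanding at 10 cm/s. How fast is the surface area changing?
3000 cm²/s

A = 6s²
dA/dt = 12s · ds/dt = 12·25·10 = 3000 cm²/s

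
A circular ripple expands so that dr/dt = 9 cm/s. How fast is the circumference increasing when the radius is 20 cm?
18π cm/s

C = 2πr
dC/dt = 2π · dr/dt = 2π · 9 = 18π cm/s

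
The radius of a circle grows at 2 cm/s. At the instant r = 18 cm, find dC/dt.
4π cm/s

C = 2πr
dC/dt = 2π · dr/dt = 2π · 2 = 4π cm/s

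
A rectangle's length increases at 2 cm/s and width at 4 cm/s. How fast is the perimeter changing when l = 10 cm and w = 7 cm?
12 cm/s

P = 2(l + w)
dP/dt = 2(dl/dt + dw/dt) = 2(2 + 4) = 12 cm/s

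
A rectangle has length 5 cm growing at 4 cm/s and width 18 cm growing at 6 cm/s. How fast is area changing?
102 cm²/s

A = lw
dA/dt = w·dl/dt + l·dw/dt = 18·4 + 5·6 = 102 cm²/s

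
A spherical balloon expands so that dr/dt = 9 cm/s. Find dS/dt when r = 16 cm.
1152π cm²/s

S = 4πr²
dS/dt = dS/dr · dr/dt = 8πr · 9
At r = 16: dS/dt = 1152π cm²/s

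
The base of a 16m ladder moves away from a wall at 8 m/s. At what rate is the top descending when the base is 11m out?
88√15/45 ≈ 7.574 m/s

x² + y² = 16²
2x·dx/dt + 2y·dy/dt = 0
dy/dt = -x/y · dx/dt = -11/(3√15) · 8 = -88√15/45 m/s
The top is descending at 88√15/45 ≈ 7.574 m/s.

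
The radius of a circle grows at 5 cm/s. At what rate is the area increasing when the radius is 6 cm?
60π cm²/s

A = πr²
dA/dt = 2πr · dr/dt = 2π(6)(5) = 60π cm²/s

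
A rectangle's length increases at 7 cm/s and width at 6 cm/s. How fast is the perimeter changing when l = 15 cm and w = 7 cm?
26 cm/s

P = 2(l + w)
dP/dt = 2(dl/dt + dw/dt) = 2(7 + 6) = 26 cm/s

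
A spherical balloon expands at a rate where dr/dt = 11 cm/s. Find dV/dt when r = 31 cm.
42284π cm³/s

V = (4/3)πr³
dV/dt = dV/dr · dr/dt = 4πr² · 11
At r = 31: dV/dt = 42284π cm³/s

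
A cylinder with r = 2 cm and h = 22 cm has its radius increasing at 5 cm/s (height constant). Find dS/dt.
260π cm²/s

S = 2πrh + 2πr² (lateral + bases)
dS/dt = (2πh + 4πr)·dr/dt = (2π·22 + 4π·2)·5
= 260π cm²/s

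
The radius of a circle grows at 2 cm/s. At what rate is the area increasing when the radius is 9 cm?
36π cm²/s

A = πr²
dA/dt = 2πr · dr/dt = 2π(9)(2) = 36π cm²/s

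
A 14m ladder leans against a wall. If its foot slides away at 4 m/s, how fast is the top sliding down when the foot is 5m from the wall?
20√19/57 ≈ 1.529 m/s

x² + y² = 14²
2x·dx/dt + 2y·dy/dt = 0
dy/dt = -x/y · dx/dt = -5/(3√19) · 4 = -20√19/57 m/s
The top is descending at 20√19/57 ≈ 1.529 m/s.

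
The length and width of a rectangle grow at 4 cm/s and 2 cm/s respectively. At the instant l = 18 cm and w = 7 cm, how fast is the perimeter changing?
12 cm/s

P = 2(l + w)
dP/dt = 2(dl/dt + dw/dt) = 2(4 + 2) = 12 cm/s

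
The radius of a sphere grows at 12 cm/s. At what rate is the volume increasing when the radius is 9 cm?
3888π cm³/s

V = (4/3)πr³
dV/dt = dV/dr · dr/dt = 4πr² · 12
At r = 9: dV/dt = 3888π cm³/s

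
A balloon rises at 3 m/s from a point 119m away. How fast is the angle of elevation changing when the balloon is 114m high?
0.013146 rad/s

tan(θ) = y/119
sec²(θ) · dθ/dt = (1/119) · dy/dt
dθ/dt = cos²(θ)/119 · 3 = 119/(119² + 114²) · 3
dθ/dt = 0.013146 rad/s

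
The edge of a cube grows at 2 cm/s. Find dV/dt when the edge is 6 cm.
216 cm³/s

V = s³
dV/dt = 3s² · ds/dt = 3·6²·2 = 216 cm³/s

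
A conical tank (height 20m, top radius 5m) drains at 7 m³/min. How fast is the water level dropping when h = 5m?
112/(25π) ≈ 1.426 m/min

r/h = 5/20, so r = (1/4)h
V = (1/3)πr²h = (1/3)π((1/4)h)²h = (1/48)πh³
dV/dh = (1/16)πh²
dh/dt = (dV/dt)/(dV/dh) = -7/((1/16)π·5²) = -112/(25π) m/min
The level is dropping at 112/(25π) ≈ 1.426 m/min.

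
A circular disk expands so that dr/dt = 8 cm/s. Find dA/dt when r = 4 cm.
64π cm²/s

A = πr²
dA/dt = 2πr · dr/dt = 2π(4)(8) = 64π cm²/s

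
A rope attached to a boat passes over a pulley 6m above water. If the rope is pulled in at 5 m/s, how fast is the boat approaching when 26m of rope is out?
13√10/8 ≈ 5.139 m/s

rope² = x² + 6²
x = √(26² - 6²) = 8√10
dx/dt = (rope/x) · d(rope)/dt = (26/(8√10)) · (-5) = -13√10/8 m/s
The boat approaches at 13√10/8 ≈ 5.139 m/s.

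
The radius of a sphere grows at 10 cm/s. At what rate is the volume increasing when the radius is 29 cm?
33640π cm³/s

V = (4/3)πr³
dV/dt = dV/dr · dr/dt = 4πr² · 10
At r = 29: dV/dt = 33640π cm³/s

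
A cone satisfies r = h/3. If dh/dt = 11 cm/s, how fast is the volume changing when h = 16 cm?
2816π/9 cm³/s

V = (1/3)π(h/3)²h = πh³/27
dV/dt = πh²/9 · 11
At h = 16: dV/dt = 2816π/9 cm³/s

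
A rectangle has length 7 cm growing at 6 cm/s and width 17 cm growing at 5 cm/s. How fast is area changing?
137 cm²/s

A = lw
dA/dt = w·dl/dt + l·dw/dt = 17·6 + 7·5 = 137 cm²/s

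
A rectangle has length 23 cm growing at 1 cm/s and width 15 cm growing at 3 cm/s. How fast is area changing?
84 cm²/s

A = lw
dA/dt = w·dl/dt + l·dw/dt = 15·1 + 23·3 = 84 cm²/s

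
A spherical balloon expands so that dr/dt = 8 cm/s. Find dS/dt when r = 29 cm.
1856π cm²/s

S = 4πr²
dS/dt = dS/dr · dr/dt = 8πr · 8
At r = 29: dS/dt = 1856π cm²/s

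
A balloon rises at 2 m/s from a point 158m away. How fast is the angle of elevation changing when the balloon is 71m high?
0.010532 rad/s

tan(θ) = y/158
sec²(θ) · dθ/dt = (1/158) · dy/dt
dθ/dt = cos²(θ)/158 · 2 = 158/(158² + 71²) · 2
dθ/dt = 0.010532 rad/s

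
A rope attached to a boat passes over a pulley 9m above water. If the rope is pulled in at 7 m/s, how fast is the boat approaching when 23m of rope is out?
23√7/8 ≈ 7.607 m/s

rope² = x² + 9²
x = √(23² - 9²) = 8√7
dx/dt = (rope/x) · d(rope)/dt = (23/(8√7)) · (-7) = -23√7/8 m/s
The boat approaches at 23√7/8 ≈ 7.607 m/s.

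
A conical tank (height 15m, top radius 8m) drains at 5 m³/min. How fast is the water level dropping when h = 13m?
1125/(10816π) ≈ 0.03311 m/min

r/h = 8/15, so r = (8/15)h
V = (1/3)πr²h = (1/3)π((8/15)h)²h = (64/675)πh³
dV/dh = (64/225)πh²
dh/dt = (dV/dt)/(dV/dh) = -5/((64/225)π·13²) = -1125/(10816π) m/min
The level is dropping at 1125/(10816π) ≈ 0.03311 m/min.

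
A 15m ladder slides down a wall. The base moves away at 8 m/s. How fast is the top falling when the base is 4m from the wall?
32√209/209 ≈ 2.213 m/s

x² + y² = 15²
2x·dx/dt + 2y·dy/dt = 0
dy/dt = -x/y · dx/dt = -4/√209 · 8 = -32√209/209 m/s
The top is descending at 32√209/209 ≈ 2.213 m/s.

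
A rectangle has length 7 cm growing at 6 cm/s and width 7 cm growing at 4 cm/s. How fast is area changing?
70 cm²/s

A = lw
dA/dt = w·dl/dt + l·dw/dt = 7·6 + 7·4 = 70 cm²/s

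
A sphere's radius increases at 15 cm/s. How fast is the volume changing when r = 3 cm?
540π cm³/s

V = (4/3)πr³
dV/dt = dV/dr · dr/dt = 4πr² · 15
At r = 3: dV/dt = 540π cm³/s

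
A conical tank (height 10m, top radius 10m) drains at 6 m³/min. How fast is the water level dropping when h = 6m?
1/(6π) ≈ 0.05305 m/min

r/h = 10/10, so r = h
V = (1/3)πr²h = (1/3)π(h)²h = (1/3)πh³
dV/dh = πh²
dh/dt = (dV/dt)/(dV/dh) = -6/(π·6²) = -1/(6π) m/min
The level is dropping at 1/(6π) ≈ 0.05305 m/min.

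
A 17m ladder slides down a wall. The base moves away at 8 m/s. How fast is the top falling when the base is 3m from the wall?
6√70/35 ≈ 1.434 m/s

x² + y² = 17²
2x·dx/dt + 2y·dy/dt = 0
dy/dt = -x/y · dx/dt = -3/(2√70) · 8 = -6√70/35 m/s
The top is descending at 6√70/35 ≈ 1.434 m/s.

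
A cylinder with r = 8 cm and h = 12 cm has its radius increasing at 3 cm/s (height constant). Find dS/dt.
168π cm²/s

S = 2πrh + 2πr² (lateral + bases)
dS/dt = (2πh + 4πr)·dr/dt = (2π·12 + 4π·8)·3
= 168π cm²/s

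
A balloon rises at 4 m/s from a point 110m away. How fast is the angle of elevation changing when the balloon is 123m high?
0.016159 rad/s

tan(θ) = y/110
sec²(θ) · dθ/dt = (1/110) · dy/dt
dθ/dt = cos²(θ)/110 · 4 = 110/(110² + 123²) · 4
dθ/dt = 0.016159 rad/s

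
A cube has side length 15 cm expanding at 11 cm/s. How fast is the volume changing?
7425 cm³/s

V = s³
dV/dt = 3s² · ds/dt = 3·15²·11 = 7425 cm³/s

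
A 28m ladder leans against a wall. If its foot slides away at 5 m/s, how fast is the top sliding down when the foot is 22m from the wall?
11√3/3 ≈ 6.351 m/s

x² + y² = 28²
2x·dx/dt + 2y·dy/dt = 0
dy/dt = -x/y · dx/dt = -22/(10√3) · 5 = -11√3/3 m/s
The top is descending at 11√3/3 ≈ 6.351 m/s.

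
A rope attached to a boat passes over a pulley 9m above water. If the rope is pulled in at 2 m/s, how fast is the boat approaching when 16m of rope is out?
32√7/35 ≈ 2.419 m/s

rope² = x² + 9²
x = √(16² - 9²) = 5√7
dx/dt = (rope/x) · d(rope)/dt = (16/(5√7)) · (-2) = -32√7/35 m/s
The boat approaches at 32√7/35 ≈ 2.419 m/s.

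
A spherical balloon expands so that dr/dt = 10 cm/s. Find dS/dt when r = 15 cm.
1200π cm²/s

S = 4πr²
dS/dt = dS/dr · dr/dt = 8πr · 10
At r = 15: dS/dt = 1200π cm²/s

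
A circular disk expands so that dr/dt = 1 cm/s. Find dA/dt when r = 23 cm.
46π cm²/s

A = πr²
dA/dt = 2πr · dr/dt = 2π(23)(1) = 46π cm²/s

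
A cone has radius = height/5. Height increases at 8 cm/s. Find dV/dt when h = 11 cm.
968π/25 cm³/s

V = (1/3)π(h/5)²h = πh³/75
dV/dt = πh²/25 · 8
At h = 11: dV/dt = 968π/25 cm³/s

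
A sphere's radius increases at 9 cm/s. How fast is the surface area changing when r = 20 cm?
1440π cm²/s

S = 4πr²
dS/dt = dS/dr · dr/dt = 8πr · 9
At r = 20: dS/dt = 1440π cm²/s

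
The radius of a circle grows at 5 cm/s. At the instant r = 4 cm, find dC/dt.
10π cm/s

C = 2πr
dC/dt = 2π · dr/dt = 2π · 5 = 10π cm/s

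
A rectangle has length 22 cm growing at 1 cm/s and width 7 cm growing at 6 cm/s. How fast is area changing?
139 cm²/s

A = lw
dA/dt = w·dl/dt + l·dw/dt = 7·1 + 22·6 = 139 cm²/s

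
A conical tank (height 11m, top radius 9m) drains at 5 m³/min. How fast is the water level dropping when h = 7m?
605/(3969π) ≈ 0.04852 m/min

r/h = 9/11, so r = (9/11)h
V = (1/3)πr²h = (1/3)π((9/11)h)²h = (27/121)πh³
dV/dh = (81/121)πh²
dh/dt = (dV/dt)/(dV/dh) = -5/((81/121)π·7²) = -605/(3969π) m/min
The level is dropping at 605/(3969π) ≈ 0.04852 m/min.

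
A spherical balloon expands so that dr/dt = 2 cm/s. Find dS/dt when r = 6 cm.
96π cm²/s

S = 4πr²
dS/dt = dS/dr · dr/dt = 8πr · 2
At r = 6: dS/dt = 96π cm²/s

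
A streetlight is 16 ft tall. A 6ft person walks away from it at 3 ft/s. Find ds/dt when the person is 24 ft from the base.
9/5 ft/s

By similar triangles: 16/(x+s) = 6/s
Solving: s = 6x/10
ds/dt = 6/10 · dx/dt = 3/5 · 3 = 9/5 ft/s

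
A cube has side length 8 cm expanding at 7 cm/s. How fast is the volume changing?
1344 cm³/s

V = s³
dV/dt = 3s² · ds/dt = 3·8²·7 = 1344 cm³/s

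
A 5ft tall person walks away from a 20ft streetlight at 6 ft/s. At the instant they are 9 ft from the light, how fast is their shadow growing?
2 ft/s

By similar triangles: 20/(x+s) = 5/s
Solving: s = 5x/15
ds/dt = 5/15 · dx/dt = 1/3 · 6 = 2 ft/s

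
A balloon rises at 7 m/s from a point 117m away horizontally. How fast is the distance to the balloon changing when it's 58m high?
406√17053/17053 ≈ 3.109 m/s

z² = 117² + y²
z = √(117² + 58²) = √17053
dz/dt = y/z · dy/dt = 58/√17053 · 7 = 406√17053/17053 ≈ 3.109 m/s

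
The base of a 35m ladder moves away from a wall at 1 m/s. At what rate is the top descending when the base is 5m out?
√3/12 ≈ 0.1443 m/s

x² + y² = 35²
2x·dx/dt + 2y·dy/dt = 0
dy/dt = -x/y · dx/dt = -5/(20√3) · 1 = -√3/12 m/s
The top is descending at √3/12 ≈ 0.1443 m/s.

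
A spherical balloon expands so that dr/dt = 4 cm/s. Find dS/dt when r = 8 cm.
256π cm²/s

S = 4πr²
dS/dt = dS/dr · dr/dt = 8πr · 4
At r = 8: dS/dt = 256π cm²/s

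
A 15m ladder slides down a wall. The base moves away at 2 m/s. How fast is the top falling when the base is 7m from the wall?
7√11/22 ≈ 1.055 m/s

x² + y² = 15²
2x·dx/dt + 2y·dy/dt = 0
dy/dt = -x/y · dx/dt = -7/(4√11) · 2 = -7√11/22 m/s
The top is descending at 7√11/22 ≈ 1.055 m/s.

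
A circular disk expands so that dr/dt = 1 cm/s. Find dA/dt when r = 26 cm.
52π cm²/s

A = πr²
dA/dt = 2πr · dr/dt = 2π(26)(1) = 52π cm²/s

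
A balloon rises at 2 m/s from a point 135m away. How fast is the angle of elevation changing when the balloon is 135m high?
0.007407 rad/s

tan(θ) = y/135
sec²(θ) · dθ/dt = (1/135) · dy/dt
dθ/dt = cos²(θ)/135 · 2 = 135/(135² + 135²) · 2
dθ/dt = 0.007407 rad/s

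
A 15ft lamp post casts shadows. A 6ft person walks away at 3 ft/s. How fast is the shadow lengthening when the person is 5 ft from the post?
2 ft/s

By similar triangles: 15/(x+s) = 6/s
Solving: s = 6x/9
ds/dt = 6/9 · dx/dt = 2/3 · 3 = 2 ft/s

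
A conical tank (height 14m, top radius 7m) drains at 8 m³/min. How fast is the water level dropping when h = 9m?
32/(81π) ≈ 0.1258 m/min

r/h = 7/14, so r = (1/2)h
V = (1/3)πr²h = (1/3)π((1/2)h)²h = (1/12)πh³
dV/dh = (1/4)πh²
dh/dt = (dV/dt)/(dV/dh) = -8/((1/4)π·9²) = -32/(81π) m/min
The level is dropping at 32/(81π) ≈ 0.1258 m/min.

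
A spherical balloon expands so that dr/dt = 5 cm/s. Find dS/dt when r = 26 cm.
1040π cm²/s

S = 4πr²
dS/dt = dS/dr · dr/dt = 8πr · 5
At r = 26: dS/dt = 1040π cm²/s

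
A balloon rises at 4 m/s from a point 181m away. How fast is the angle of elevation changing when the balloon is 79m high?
0.018563 rad/s

tan(θ) = y/181
sec²(θ) · dθ/dt = (1/181) · dy/dt
dθ/dt = cos²(θ)/181 · 4 = 181/(181² + 79²) · 4
dθ/dt = 0.018563 rad/s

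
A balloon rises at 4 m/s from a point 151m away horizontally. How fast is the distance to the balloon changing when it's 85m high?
170√30026/15013 ≈ 1.962 m/s

z² = 151² + y²
z = √(151² + 85²) = √30026
dz/dt = y/z · dy/dt = 85/√30026 · 4 = 170√30026/15013 ≈ 1.962 m/s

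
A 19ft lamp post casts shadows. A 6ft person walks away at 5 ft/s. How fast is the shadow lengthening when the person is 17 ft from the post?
30/13 ft/s

By similar triangles: 19/(x+s) = 6/s
Solving: s = 6x/13
ds/dt = 6/13 · dx/dt = 6/13 · 5 = 30/13 ft/s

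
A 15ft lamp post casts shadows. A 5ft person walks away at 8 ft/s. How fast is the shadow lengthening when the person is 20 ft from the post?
4 ft/s

By similar triangles: 15/(x+s) = 5/s
Solving: s = 5x/10
ds/dt = 5/10 · dx/dt = 1/2 · 8 = 4 ft/s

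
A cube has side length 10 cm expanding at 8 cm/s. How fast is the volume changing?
2400 cm³/s

V = s³
dV/dt = 3s² · ds/dt = 3·10²·8 = 2400 cm³/s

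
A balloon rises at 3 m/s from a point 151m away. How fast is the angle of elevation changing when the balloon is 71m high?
0.01627 rad/s

tan(θ) = y/151
sec²(θ) · dθ/dt = (1/151) · dy/dt
dθ/dt = cos²(θ)/151 · 3 = 151/(151² + 71²) · 3
dθ/dt = 0.01627 rad/s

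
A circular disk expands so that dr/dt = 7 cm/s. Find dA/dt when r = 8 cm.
112π cm²/s

A = πr²
dA/dt = 2πr · dr/dt = 2π(8)(7) = 112π cm²/s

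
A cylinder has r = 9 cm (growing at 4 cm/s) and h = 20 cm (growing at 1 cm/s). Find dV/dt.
1521π cm³/s

V = πr²h
dV/dt = 2πrh·dr/dt + πr²·dh/dt
= 2π(9)(20)(4) + π(9)²(1)
= 1521π cm³/s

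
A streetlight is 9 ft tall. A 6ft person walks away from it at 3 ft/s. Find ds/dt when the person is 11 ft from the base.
6 ft/s

By similar triangles: 9/(x+s) = 6/s
Solving: s = 6x/3
ds/dt = 6/3 · dx/dt = 2 · 3 = 6 ft/s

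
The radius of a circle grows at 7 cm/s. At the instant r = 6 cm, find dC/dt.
14π cm/s

C = 2πr
dC/dt = 2π · dr/dt = 2π · 7 = 14π cm/s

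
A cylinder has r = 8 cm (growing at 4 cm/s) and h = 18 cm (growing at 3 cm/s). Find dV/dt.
1344π cm³/s

V = πr²h
dV/dt = 2πrh·dr/dt + πr²·dh/dt
= 2π(8)(18)(4) + π(8)²(3)
= 1344π cm³/s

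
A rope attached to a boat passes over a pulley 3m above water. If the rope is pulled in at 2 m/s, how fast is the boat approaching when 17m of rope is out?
17√70/70 ≈ 2.032 m/s

rope² = x² + 3²
x = √(17² - 3²) = 2√70
dx/dt = (rope/x) · d(rope)/dt = (17/(2√70)) · (-2) = -17√70/70 m/s
The boat approaches at 17√70/70 ≈ 2.032 m/s.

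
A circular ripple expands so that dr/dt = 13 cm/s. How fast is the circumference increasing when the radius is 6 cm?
26π cm/s

C = 2πr
dC/dt = 2π · dr/dt = 2π · 13 = 26π cm/s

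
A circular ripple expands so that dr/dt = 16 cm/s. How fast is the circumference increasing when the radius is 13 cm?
32π cm/s

C = 2πr
dC/dt = 2π · dr/dt = 2π · 16 = 32π cm/s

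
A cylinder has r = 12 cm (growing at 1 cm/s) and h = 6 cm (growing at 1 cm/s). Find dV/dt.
288π cm³/s

V = πr²h
dV/dt = 2πrh·dr/dt + πr²·dh/dt
= 2π(12)(6)(1) + π(12)²(1)
= 288π cm³/s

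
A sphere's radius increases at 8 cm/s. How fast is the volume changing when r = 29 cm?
26912π cm³/s

V = (4/3)πr³
dV/dt = dV/dr · dr/dt = 4πr² · 8
At r = 29: dV/dt = 26912π cm³/s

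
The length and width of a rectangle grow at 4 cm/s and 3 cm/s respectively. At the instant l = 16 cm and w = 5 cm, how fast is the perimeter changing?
14 cm/s

P = 2(l + w)
dP/dt = 2(dl/dt + dw/dt) = 2(4 + 3) = 14 cm/s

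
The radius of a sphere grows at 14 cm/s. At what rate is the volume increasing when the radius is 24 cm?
32256π cm³/s

V = (4/3)πr³
dV/dt = dV/dr · dr/dt = 4πr² · 14
At r = 24: dV/dt = 32256π cm³/s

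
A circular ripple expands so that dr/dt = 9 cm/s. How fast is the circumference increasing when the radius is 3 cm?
18π cm/s

C = 2πr
dC/dt = 2π · dr/dt = 2π · 9 = 18π cm/s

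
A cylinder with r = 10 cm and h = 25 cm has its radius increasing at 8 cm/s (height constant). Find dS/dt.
720π cm²/s

S = 2πrh + 2πr² (lateral + bases)
dS/dt = (2πh + 4πr)·dr/dt = (2π·25 + 4π·10)·8
= 720π cm²/s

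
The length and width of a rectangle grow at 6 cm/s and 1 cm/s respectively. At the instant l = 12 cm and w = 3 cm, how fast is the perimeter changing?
14 cm/s

P = 2(l + w)
dP/dt = 2(dl/dt + dw/dt) = 2(6 + 1) = 14 cm/s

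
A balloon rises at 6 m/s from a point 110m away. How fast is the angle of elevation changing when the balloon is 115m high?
0.026061 rad/s

tan(θ) = y/110
sec²(θ) · dθ/dt = (1/110) · dy/dt
dθ/dt = cos²(θ)/110 · 6 = 110/(110² + 115²) · 6
dθ/dt = 0.026061 rad/s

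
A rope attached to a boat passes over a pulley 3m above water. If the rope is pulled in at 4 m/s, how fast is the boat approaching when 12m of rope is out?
16√15/15 ≈ 4.131 m/s

rope² = x² + 3²
x = √(12² - 3²) = 3√15
dx/dt = (rope/x) · d(rope)/dt = (12/(3√15)) · (-4) = -16√15/15 m/s
The boat approaches at 16√15/15 ≈ 4.131 m/s.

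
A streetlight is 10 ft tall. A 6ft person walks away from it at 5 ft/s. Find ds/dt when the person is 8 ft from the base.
15/2 ft/s

By similar triangles: 10/(x+s) = 6/s
Solving: s = 6x/4
ds/dt = 6/4 · dx/dt = 3/2 · 5 = 15/2 ft/s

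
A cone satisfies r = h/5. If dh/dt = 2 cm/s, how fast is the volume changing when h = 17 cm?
578π/25 cm³/s

V = (1/3)π(h/5)²h = πh³/75
dV/dt = πh²/25 · 2
At h = 17: dV/dt = 578π/25 cm³/s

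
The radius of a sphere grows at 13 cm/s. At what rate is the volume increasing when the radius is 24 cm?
29952π cm³/s

V = (4/3)πr³
dV/dt = dV/dr · dr/dt = 4πr² · 13
At r = 24: dV/dt = 29952π cm³/s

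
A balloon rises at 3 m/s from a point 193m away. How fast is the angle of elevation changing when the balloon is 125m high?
0.010951 rad/s

tan(θ) = y/193
sec²(θ) · dθ/dt = (1/193) · dy/dt
dθ/dt = cos²(θ)/193 · 3 = 193/(193² + 125²) · 3
dθ/dt = 0.010951 rad/s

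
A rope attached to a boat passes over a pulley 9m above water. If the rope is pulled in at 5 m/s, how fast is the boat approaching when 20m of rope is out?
100√319/319 ≈ 5.599 m/s

rope² = x² + 9²
x = √(20² - 9²) = √319
dx/dt = (rope/x) · d(rope)/dt = (20/√319) · (-5) = -100√319/319 m/s
The boat approaches at 100√319/319 ≈ 5.599 m/s.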